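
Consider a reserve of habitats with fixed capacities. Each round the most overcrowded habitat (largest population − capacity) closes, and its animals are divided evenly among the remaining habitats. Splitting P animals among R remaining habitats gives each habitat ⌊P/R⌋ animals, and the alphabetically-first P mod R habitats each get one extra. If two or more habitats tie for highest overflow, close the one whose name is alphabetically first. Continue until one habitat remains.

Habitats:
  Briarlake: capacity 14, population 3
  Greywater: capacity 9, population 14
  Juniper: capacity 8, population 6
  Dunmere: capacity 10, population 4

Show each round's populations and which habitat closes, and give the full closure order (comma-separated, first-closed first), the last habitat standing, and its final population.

Closure order: Greywater, Juniper, Dunmere
Last habitat: Briarlake with 27 animals

Round 1: Briarlake=3 Dunmere=4 Greywater=14 Juniper=6 → close Greywater (overflow 5)
  14÷3 = 4 each, +1 to first 2
Round 2: Briarlake=8 Dunmere=9 Juniper=10 → close Juniper (overflow 2)
  10÷2 = 5 each, +1 to first 0
Round 3: Briarlake=13 Dunmere=14 → close Dunmere (overflow 4)
  14÷1 = 14 each, +1 to first 0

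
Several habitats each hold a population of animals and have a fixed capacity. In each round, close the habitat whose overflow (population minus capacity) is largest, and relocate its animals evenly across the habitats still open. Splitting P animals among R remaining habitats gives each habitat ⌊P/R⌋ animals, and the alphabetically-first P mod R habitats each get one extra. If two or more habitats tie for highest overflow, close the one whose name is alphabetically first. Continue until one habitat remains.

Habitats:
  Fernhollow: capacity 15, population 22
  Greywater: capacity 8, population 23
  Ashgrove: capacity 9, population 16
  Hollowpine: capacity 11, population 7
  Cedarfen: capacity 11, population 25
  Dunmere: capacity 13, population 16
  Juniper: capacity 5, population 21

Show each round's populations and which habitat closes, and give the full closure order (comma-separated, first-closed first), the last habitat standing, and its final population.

Round 1: Ashgrove=16 Cedarfen=25 Dunmere=16 Fernhollow=22 Greywater=23 Hollowpine=7 Juniper=21 → close Juniper (overflow 16)
  21÷6 = 3 each, +1 to first 3
Round 2: Ashgrove=20 Cedarfen=29 Dunmere=20 Fernhollow=25 Greywater=26 Hollowpine=10 → close Cedarfen (overflow 18)
  29÷5 = 5 each, +1 to first 4
Round 3: Ashgrove=26 Dunmere=26 Fernhollow=31 Greywater=32 Hollowpine=15 → close Greywater (overflow 24)
  32÷4 = 8 each, +1 to first 0
Round 4: Ashgrove=34 Dunmere=34 Fernhollow=39 Hollowpine=23 → close Ashgrove (overflow 25)
  34÷3 = 11 each, +1 to first 1
Round 5: Dunmere=46 Fernhollow=50 Hollowpine=34 → close Fernhollow (overflow 35)
  50÷2 = 25 each, +1 to first 0
Round 6: Dunmere=71 Hollowpine=59 → close Dunmere (overflow 58)
  71÷1 = 71 each, +1 to first 0

Closure order: Juniper, Cedarfen, Greywater, Ashgrove, Fernhollow, Dunmere
Last habitat: Hollowpine with 130 animals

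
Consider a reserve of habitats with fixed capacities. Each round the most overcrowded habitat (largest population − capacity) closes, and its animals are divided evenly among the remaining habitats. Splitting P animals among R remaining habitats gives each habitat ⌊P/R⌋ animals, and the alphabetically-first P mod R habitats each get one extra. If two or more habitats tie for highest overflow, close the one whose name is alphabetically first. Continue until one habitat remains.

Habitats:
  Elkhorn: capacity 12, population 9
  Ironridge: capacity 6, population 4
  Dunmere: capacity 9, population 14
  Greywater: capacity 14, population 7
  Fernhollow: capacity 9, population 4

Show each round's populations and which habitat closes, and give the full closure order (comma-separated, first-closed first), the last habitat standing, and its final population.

Closure order: Dunmere, Elkhorn, Ironridge, Fernhollow
Last habitat: Greywater with 38 animals

Round 1: Dunmere=14 Elkhorn=9 Fernhollow=4 Greywater=7 Ironridge=4 → close Dunmere (overflow 5)
  14÷4 = 3 each, +1 to first 2
Round 2: Elkhorn=13 Fernhollow=8 Greywater=10 Ironridge=7 → close Elkhorn (overflow 1)
  13÷3 = 4 each, +1 to first 1
Round 3: Fernhollow=13 Greywater=14 Ironridge=11 → close Ironridge (overflow 5)
  11÷2 = 5 each, +1 to first 1
Round 4: Fernhollow=19 Greywater=19 → close Fernhollow (overflow 10)
  19÷1 = 19 each, +1 to first 0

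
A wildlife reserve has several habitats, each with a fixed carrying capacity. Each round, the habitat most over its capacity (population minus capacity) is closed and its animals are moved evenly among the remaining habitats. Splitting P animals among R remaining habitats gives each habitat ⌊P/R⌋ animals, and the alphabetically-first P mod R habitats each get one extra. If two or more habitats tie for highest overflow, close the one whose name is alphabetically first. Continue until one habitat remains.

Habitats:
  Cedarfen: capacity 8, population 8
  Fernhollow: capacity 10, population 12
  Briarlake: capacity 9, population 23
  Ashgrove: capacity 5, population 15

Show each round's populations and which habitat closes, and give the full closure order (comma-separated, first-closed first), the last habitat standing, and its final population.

Round 1: Ashgrove=15 Briarlake=23 Cedarfen=8 Fernhollow=12 → close Briarlake (overflow 14)
  23÷3 = 7 each, +1 to first 2
Round 2: Ashgrove=23 Cedarfen=16 Fernhollow=19 → close Ashgrove (overflow 18)
  23÷2 = 11 each, +1 to first 1
Round 3: Cedarfen=28 Fernhollow=30 → close Cedarfen (overflow 20)
  28÷1 = 28 each, +1 to first 0

Closure order: Briarlake, Ashgrove, Cedarfen
Last habitat: Fernhollow with 58 animals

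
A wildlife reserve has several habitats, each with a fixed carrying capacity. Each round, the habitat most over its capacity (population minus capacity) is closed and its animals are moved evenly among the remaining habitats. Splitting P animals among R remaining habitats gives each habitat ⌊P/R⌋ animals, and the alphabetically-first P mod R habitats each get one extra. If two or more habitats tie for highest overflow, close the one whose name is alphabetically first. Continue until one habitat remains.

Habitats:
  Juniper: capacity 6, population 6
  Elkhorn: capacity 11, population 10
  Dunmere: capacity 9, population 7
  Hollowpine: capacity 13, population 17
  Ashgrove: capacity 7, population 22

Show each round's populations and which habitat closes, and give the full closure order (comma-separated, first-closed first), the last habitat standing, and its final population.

Round 1: Ashgrove=22 Dunmere=7 Elkhorn=10 Hollowpine=17 Juniper=6 → close Ashgrove (overflow 15)
  22÷4 = 5 each, +1 to first 2
Round 2: Dunmere=13 Elkhorn=16 Hollowpine=22 Juniper=11 → close Hollowpine (overflow 9)
  22÷3 = 7 each, +1 to first 1
Round 3: Dunmere=21 Elkhorn=23 Juniper=18 → close Dunmere (overflow 12)
  21÷2 = 10 each, +1 to first 1
Round 4: Elkhorn=34 Juniper=28 → close Elkhorn (overflow 23)
  34÷1 = 34 each, +1 to first 0

Closure order: Ashgrove, Hollowpine, Dunmere, Elkhorn
Last habitat: Juniper with 62 animals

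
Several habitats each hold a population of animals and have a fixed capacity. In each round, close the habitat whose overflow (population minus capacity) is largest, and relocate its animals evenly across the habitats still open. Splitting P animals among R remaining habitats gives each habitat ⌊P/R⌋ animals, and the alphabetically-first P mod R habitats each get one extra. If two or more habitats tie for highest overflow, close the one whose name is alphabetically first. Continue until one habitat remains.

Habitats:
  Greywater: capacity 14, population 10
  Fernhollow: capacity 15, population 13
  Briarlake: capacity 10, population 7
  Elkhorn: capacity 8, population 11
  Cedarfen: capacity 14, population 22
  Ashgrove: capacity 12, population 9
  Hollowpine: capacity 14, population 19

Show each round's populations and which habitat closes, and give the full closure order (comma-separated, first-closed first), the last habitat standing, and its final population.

Round 1: Ashgrove=9 Briarlake=7 Cedarfen=22 Elkhorn=11 Fernhollow=13 Greywater=10 Hollowpine=19 → close Cedarfen (overflow 8)
  22÷6 = 3 each, +1 to first 4
Round 2: Ashgrove=13 Briarlake=11 Elkhorn=15 Fernhollow=17 Greywater=13 Hollowpine=22 → close Hollowpine (overflow 8)
  22÷5 = 4 each, +1 to first 2
Round 3: Ashgrove=18 Briarlake=16 Elkhorn=19 Fernhollow=21 Greywater=17 → close Elkhorn (overflow 11)
  19÷4 = 4 each, +1 to first 3
Round 4: Ashgrove=23 Briarlake=21 Fernhollow=26 Greywater=21 → close Ashgrove (overflow 11)
  23÷3 = 7 each, +1 to first 2
Round 5: Briarlake=29 Fernhollow=34 Greywater=28 → close Briarlake (overflow 19)
  29÷2 = 14 each, +1 to first 1
Round 6: Fernhollow=49 Greywater=42 → close Fernhollow (overflow 34)
  49÷1 = 49 each, +1 to first 0

Closure order: Cedarfen, Hollowpine, Elkhorn, Ashgrove, Briarlake, Fernhollow
Last habitat: Greywater with 91 animals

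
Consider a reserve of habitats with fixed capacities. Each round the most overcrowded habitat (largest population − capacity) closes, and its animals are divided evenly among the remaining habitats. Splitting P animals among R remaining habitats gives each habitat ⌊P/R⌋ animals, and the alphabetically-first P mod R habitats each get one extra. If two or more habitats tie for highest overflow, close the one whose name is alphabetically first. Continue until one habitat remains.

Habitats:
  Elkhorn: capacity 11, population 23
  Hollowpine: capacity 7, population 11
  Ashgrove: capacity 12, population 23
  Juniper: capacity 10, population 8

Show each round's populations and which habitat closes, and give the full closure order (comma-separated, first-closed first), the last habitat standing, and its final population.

Round 1: Ashgrove=23 Elkhorn=23 Hollowpine=11 Juniper=8 → close Elkhorn (overflow 12)
  23÷3 = 7 each, +1 to first 2
Round 2: Ashgrove=31 Hollowpine=19 Juniper=15 → close Ashgrove (overflow 19)
  31÷2 = 15 each, +1 to first 1
Round 3: Hollowpine=35 Juniper=30 → close Hollowpine (overflow 28)
  35÷1 = 35 each, +1 to first 0

Closure order: Elkhorn, Ashgrove, Hollowpine
Last habitat: Juniper with 65 animals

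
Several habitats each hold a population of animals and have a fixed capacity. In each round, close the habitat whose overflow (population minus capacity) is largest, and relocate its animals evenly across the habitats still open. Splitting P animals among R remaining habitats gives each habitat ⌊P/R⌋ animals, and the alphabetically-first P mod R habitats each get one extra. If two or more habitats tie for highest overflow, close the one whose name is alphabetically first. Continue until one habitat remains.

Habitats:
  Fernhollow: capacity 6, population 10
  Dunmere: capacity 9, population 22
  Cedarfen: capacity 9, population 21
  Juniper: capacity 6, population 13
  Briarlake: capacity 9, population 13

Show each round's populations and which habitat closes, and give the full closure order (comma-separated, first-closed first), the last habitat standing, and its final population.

Round 1: Briarlake=13 Cedarfen=21 Dunmere=22 Fernhollow=10 Juniper=13 → close Dunmere (overflow 13)
  22÷4 = 5 each, +1 to first 2
Round 2: Briarlake=19 Cedarfen=27 Fernhollow=15 Juniper=18 → close Cedarfen (overflow 18)
  27÷3 = 9 each, +1 to first 0
Round 3: Briarlake=28 Fernhollow=24 Juniper=27 → close Juniper (overflow 21)
  27÷2 = 13 each, +1 to first 1
Round 4: Briarlake=42 Fernhollow=37 → close Briarlake (overflow 33)
  42÷1 = 42 each, +1 to first 0

Closure order: Dunmere, Cedarfen, Juniper, Briarlake
Last habitat: Fernhollow with 79 animals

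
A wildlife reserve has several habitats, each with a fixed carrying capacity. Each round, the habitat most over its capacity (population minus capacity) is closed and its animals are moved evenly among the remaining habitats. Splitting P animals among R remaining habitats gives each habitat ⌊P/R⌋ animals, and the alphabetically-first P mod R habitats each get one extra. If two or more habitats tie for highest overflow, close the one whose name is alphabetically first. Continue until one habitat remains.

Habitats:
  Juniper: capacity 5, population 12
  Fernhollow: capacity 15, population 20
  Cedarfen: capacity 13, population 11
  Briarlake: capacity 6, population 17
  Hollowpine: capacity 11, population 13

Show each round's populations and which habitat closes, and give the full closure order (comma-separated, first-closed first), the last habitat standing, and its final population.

Round 1: Briarlake=17 Cedarfen=11 Fernhollow=20 Hollowpine=13 Juniper=12 → close Briarlake (overflow 11)
  17÷4 = 4 each, +1 to first 1
Round 2: Cedarfen=16 Fernhollow=24 Hollowpine=17 Juniper=16 → close Juniper (overflow 11)
  16÷3 = 5 each, +1 to first 1
Round 3: Cedarfen=22 Fernhollow=29 Hollowpine=22 → close Fernhollow (overflow 14)
  29÷2 = 14 each, +1 to first 1
Round 4: Cedarfen=37 Hollowpine=36 → close Hollowpine (overflow 25)
  36÷1 = 36 each, +1 to first 0

Closure order: Briarlake, Juniper, Fernhollow, Hollowpine
Last habitat: Cedarfen with 73 animals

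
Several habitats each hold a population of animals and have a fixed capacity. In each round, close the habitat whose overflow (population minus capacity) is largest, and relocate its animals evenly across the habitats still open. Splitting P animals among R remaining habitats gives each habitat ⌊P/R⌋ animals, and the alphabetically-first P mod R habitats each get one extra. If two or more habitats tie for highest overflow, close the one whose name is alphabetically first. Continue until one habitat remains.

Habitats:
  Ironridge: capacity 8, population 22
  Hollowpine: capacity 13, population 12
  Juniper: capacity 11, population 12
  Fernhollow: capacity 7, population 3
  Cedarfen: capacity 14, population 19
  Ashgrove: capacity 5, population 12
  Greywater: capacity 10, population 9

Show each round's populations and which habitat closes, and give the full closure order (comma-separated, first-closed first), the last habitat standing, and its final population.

Round 1: Ashgrove=12 Cedarfen=19 Fernhollow=3 Greywater=9 Hollowpine=12 Ironridge=22 Juniper=12 → close Ironridge (overflow 14)
  22÷6 = 3 each, +1 to first 4
Round 2: Ashgrove=16 Cedarfen=23 Fernhollow=7 Greywater=13 Hollowpine=15 Juniper=15 → close Ashgrove (overflow 11)
  16÷5 = 3 each, +1 to first 1
Round 3: Cedarfen=27 Fernhollow=10 Greywater=16 Hollowpine=18 Juniper=18 → close Cedarfen (overflow 13)
  27÷4 = 6 each, +1 to first 3
Round 4: Fernhollow=17 Greywater=23 Hollowpine=25 Juniper=24 → close Greywater (overflow 13)
  23÷3 = 7 each, +1 to first 2
Round 5: Fernhollow=25 Hollowpine=33 Juniper=31 → close Hollowpine (overflow 20)
  33÷2 = 16 each, +1 to first 1
Round 6: Fernhollow=42 Juniper=47 → close Juniper (overflow 36)
  47÷1 = 47 each, +1 to first 0

Closure order: Ironridge, Ashgrove, Cedarfen, Greywater, Hollowpine, Juniper
Last habitat: Fernhollow with 89 animals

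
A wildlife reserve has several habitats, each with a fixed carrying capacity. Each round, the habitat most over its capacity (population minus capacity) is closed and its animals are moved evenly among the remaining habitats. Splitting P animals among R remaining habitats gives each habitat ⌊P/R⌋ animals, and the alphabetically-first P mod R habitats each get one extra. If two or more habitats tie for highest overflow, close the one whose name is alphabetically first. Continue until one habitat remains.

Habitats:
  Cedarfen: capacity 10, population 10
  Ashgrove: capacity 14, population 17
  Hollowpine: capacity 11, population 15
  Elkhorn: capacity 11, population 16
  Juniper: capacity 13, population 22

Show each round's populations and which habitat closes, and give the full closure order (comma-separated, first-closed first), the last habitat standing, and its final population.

Round 1: Ashgrove=17 Cedarfen=10 Elkhorn=16 Hollowpine=15 Juniper=22 → close Juniper (overflow 9)
  22÷4 = 5 each, +1 to first 2
Round 2: Ashgrove=23 Cedarfen=16 Elkhorn=21 Hollowpine=20 → close Elkhorn (overflow 10)
  21÷3 = 7 each, +1 to first 0
Round 3: Ashgrove=30 Cedarfen=23 Hollowpine=27 → close Ashgrove (overflow 16)
  30÷2 = 15 each, +1 to first 0
Round 4: Cedarfen=38 Hollowpine=42 → close Hollowpine (overflow 31)
  42÷1 = 42 each, +1 to first 0

Closure order: Juniper, Elkhorn, Ashgrove, Hollowpine
Last habitat: Cedarfen with 80 animals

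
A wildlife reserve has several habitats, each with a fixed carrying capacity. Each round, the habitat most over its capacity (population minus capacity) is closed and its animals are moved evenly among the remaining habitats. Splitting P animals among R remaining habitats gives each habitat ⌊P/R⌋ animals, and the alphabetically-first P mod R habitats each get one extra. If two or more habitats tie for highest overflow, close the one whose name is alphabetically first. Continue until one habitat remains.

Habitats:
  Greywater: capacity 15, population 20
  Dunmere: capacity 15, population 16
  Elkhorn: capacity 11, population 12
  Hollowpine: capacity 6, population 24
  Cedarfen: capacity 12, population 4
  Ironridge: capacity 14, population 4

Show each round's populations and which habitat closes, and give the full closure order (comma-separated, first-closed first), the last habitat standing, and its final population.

Closure order: Hollowpine, Greywater, Dunmere, Elkhorn, Cedarfen
Last habitat: Ironridge with 80 animals

Round 1: Cedarfen=4 Dunmere=16 Elkhorn=12 Greywater=20 Hollowpine=24 Ironridge=4 → close Hollowpine (overflow 18)
  24÷5 = 4 each, +1 to first 4
Round 2: Cedarfen=9 Dunmere=21 Elkhorn=17 Greywater=25 Ironridge=8 → close Greywater (overflow 10)
  25÷4 = 6 each, +1 to first 1
Round 3: Cedarfen=16 Dunmere=27 Elkhorn=23 Ironridge=14 → close Dunmere (overflow 12)
  27÷3 = 9 each, +1 to first 0
Round 4: Cedarfen=25 Elkhorn=32 Ironridge=23 → close Elkhorn (overflow 21)
  32÷2 = 16 each, +1 to first 0
Round 5: Cedarfen=41 Ironridge=39 → close Cedarfen (overflow 29)
  41÷1 = 41 each, +1 to first 0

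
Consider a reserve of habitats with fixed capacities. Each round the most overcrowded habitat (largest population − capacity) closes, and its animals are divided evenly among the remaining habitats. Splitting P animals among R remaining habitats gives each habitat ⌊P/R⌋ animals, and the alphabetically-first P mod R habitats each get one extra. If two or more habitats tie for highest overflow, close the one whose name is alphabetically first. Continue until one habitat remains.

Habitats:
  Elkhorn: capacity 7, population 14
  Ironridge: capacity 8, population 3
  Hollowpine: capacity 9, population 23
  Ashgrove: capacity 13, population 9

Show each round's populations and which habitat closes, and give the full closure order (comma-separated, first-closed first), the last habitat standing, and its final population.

Round 1: Ashgrove=9 Elkhorn=14 Hollowpine=23 Ironridge=3 → close Hollowpine (overflow 14)
  23÷3 = 7 each, +1 to first 2
Round 2: Ashgrove=17 Elkhorn=22 Ironridge=10 → close Elkhorn (overflow 15)
  22÷2 = 11 each, +1 to first 0
Round 3: Ashgrove=28 Ironridge=21 → close Ashgrove (overflow 15)
  28÷1 = 28 each, +1 to first 0

Closure order: Hollowpine, Elkhorn, Ashgrove
Last habitat: Ironridge with 49 animals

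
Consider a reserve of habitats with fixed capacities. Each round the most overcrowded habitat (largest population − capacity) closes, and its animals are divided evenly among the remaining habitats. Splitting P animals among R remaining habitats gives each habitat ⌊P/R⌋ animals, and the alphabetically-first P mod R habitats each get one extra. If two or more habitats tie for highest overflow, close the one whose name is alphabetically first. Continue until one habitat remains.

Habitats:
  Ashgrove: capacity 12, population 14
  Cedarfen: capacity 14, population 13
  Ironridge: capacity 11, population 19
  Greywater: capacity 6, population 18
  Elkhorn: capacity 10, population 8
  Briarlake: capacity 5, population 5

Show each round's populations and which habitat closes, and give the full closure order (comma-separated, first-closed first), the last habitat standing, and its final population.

Closure order: Greywater, Ironridge, Ashgrove, Briarlake, Cedarfen
Last habitat: Elkhorn with 77 animals

Round 1: Ashgrove=14 Briarlake=5 Cedarfen=13 Elkhorn=8 Greywater=18 Ironridge=19 → close Greywater (overflow 12)
  18÷5 = 3 each, +1 to first 3
Round 2: Ashgrove=18 Briarlake=9 Cedarfen=17 Elkhorn=11 Ironridge=22 → close Ironridge (overflow 11)
  22÷4 = 5 each, +1 to first 2
Round 3: Ashgrove=24 Briarlake=15 Cedarfen=22 Elkhorn=16 → close Ashgrove (overflow 12)
  24÷3 = 8 each, +1 to first 0
Round 4: Briarlake=23 Cedarfen=30 Elkhorn=24 → close Briarlake (overflow 18)
  23÷2 = 11 each, +1 to first 1
Round 5: Cedarfen=42 Elkhorn=35 → close Cedarfen (overflow 28)
  42÷1 = 42 each, +1 to first 0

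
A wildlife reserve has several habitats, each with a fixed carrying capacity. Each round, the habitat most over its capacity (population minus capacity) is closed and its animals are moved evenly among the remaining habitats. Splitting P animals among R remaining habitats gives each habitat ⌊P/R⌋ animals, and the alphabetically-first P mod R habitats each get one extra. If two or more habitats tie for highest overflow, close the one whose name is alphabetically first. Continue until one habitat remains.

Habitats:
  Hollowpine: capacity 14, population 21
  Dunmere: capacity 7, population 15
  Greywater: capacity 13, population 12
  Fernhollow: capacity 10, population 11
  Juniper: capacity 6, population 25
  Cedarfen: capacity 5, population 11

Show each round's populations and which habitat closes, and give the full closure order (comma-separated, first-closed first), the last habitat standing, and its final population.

Closure order: Juniper, Dunmere, Hollowpine, Cedarfen, Fernhollow
Last habitat: Greywater with 95 animals

Round 1: Cedarfen=11 Dunmere=15 Fernhollow=11 Greywater=12 Hollowpine=21 Juniper=25 → close Juniper (overflow 19)
  25÷5 = 5 each, +1 to first 0
Round 2: Cedarfen=16 Dunmere=20 Fernhollow=16 Greywater=17 Hollowpine=26 → close Dunmere (overflow 13)
  20÷4 = 5 each, +1 to first 0
Round 3: Cedarfen=21 Fernhollow=21 Greywater=22 Hollowpine=31 → close Hollowpine (overflow 17)
  31÷3 = 10 each, +1 to first 1
Round 4: Cedarfen=32 Fernhollow=31 Greywater=32 → close Cedarfen (overflow 27)
  32÷2 = 16 each, +1 to first 0
Round 5: Fernhollow=47 Greywater=48 → close Fernhollow (overflow 37)
  47÷1 = 47 each, +1 to first 0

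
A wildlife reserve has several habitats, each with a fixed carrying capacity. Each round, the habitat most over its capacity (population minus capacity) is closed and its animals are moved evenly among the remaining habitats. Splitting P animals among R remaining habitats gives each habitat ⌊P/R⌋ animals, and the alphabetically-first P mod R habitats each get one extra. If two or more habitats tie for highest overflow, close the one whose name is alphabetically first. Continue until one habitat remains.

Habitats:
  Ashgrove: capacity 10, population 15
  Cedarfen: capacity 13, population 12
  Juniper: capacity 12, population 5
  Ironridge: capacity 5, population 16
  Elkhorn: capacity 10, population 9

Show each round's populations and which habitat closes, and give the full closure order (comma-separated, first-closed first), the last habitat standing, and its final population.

Round 1: Ashgrove=15 Cedarfen=12 Elkhorn=9 Ironridge=16 Juniper=5 → close Ironridge (overflow 11)
  16÷4 = 4 each, +1 to first 0
Round 2: Ashgrove=19 Cedarfen=16 Elkhorn=13 Juniper=9 → close Ashgrove (overflow 9)
  19÷3 = 6 each, +1 to first 1
Round 3: Cedarfen=23 Elkhorn=19 Juniper=15 → close Cedarfen (overflow 10)
  23÷2 = 11 each, +1 to first 1
Round 4: Elkhorn=31 Juniper=26 → close Elkhorn (overflow 21)
  31÷1 = 31 each, +1 to first 0

Closure order: Ironridge, Ashgrove, Cedarfen, Elkhorn
Last habitat: Juniper with 57 animals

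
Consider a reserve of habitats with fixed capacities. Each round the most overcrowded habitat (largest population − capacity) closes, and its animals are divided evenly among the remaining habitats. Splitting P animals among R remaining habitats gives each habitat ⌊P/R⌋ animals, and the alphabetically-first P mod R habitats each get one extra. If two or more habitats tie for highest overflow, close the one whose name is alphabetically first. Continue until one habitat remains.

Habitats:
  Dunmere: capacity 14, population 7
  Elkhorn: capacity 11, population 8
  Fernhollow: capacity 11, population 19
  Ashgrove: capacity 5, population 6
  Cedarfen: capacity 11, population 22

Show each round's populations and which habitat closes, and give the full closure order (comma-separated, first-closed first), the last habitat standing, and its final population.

Round 1: Ashgrove=6 Cedarfen=22 Dunmere=7 Elkhorn=8 Fernhollow=19 → close Cedarfen (overflow 11)
  22÷4 = 5 each, +1 to first 2
Round 2: Ashgrove=12 Dunmere=13 Elkhorn=13 Fernhollow=24 → close Fernhollow (overflow 13)
  24÷3 = 8 each, +1 to first 0
Round 3: Ashgrove=20 Dunmere=21 Elkhorn=21 → close Ashgrove (overflow 15)
  20÷2 = 10 each, +1 to first 0
Round 4: Dunmere=31 Elkhorn=31 → close Elkhorn (overflow 20)
  31÷1 = 31 each, +1 to first 0

Closure order: Cedarfen, Fernhollow, Ashgrove, Elkhorn
Last habitat: Dunmere with 62 animals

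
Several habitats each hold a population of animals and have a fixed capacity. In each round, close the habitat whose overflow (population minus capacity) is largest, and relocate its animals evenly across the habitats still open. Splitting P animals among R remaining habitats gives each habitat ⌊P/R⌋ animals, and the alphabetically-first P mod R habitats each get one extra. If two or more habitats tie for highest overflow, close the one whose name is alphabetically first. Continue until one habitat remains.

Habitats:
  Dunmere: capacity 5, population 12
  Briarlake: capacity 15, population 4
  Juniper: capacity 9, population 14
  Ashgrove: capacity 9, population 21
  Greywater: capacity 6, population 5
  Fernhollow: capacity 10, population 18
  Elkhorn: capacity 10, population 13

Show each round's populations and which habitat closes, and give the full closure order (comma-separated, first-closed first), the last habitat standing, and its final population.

Round 1: Ashgrove=21 Briarlake=4 Dunmere=12 Elkhorn=13 Fernhollow=18 Greywater=5 Juniper=14 → close Ashgrove (overflow 12)
  21÷6 = 3 each, +1 to first 3
Round 2: Briarlake=8 Dunmere=16 Elkhorn=17 Fernhollow=21 Greywater=8 Juniper=17 → close Dunmere (overflow 11)
  16÷5 = 3 each, +1 to first 1
Round 3: Briarlake=12 Elkhorn=20 Fernhollow=24 Greywater=11 Juniper=20 → close Fernhollow (overflow 14)
  24÷4 = 6 each, +1 to first 0
Round 4: Briarlake=18 Elkhorn=26 Greywater=17 Juniper=26 → close Juniper (overflow 17)
  26÷3 = 8 each, +1 to first 2
Round 5: Briarlake=27 Elkhorn=35 Greywater=25 → close Elkhorn (overflow 25)
  35÷2 = 17 each, +1 to first 1
Round 6: Briarlake=45 Greywater=42 → close Greywater (overflow 36)
  42÷1 = 42 each, +1 to first 0

Closure order: Ashgrove, Dunmere, Fernhollow, Juniper, Elkhorn, Greywater
Last habitat: Briarlake with 87 animals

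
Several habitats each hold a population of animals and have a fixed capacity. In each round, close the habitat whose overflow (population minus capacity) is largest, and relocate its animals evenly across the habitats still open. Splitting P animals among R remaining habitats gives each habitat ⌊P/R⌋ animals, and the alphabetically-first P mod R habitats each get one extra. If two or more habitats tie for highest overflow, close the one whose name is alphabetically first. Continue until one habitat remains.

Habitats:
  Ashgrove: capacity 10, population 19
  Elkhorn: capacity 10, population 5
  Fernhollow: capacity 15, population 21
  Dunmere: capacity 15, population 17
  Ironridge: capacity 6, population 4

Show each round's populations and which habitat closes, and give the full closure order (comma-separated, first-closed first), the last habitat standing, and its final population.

Round 1: Ashgrove=19 Dunmere=17 Elkhorn=5 Fernhollow=21 Ironridge=4 → close Ashgrove (overflow 9)
  19÷4 = 4 each, +1 to first 3
Round 2: Dunmere=22 Elkhorn=10 Fernhollow=26 Ironridge=8 → close Fernhollow (overflow 11)
  26÷3 = 8 each, +1 to first 2
Round 3: Dunmere=31 Elkhorn=19 Ironridge=16 → close Dunmere (overflow 16)
  31÷2 = 15 each, +1 to first 1
Round 4: Elkhorn=35 Ironridge=31 → close Elkhorn (overflow 25)
  35÷1 = 35 each, +1 to first 0

Closure order: Ashgrove, Fernhollow, Dunmere, Elkhorn
Last habitat: Ironridge with 66 animals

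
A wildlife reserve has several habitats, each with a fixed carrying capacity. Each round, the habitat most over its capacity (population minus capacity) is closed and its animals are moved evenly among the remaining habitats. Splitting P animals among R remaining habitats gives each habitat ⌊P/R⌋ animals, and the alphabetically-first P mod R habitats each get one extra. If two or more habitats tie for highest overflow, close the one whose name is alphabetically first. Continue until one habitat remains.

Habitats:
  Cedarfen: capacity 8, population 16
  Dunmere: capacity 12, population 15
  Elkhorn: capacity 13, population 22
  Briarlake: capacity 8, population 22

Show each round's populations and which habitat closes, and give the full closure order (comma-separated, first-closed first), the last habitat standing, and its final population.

Closure order: Briarlake, Cedarfen, Elkhorn
Last habitat: Dunmere with 75 animals

Round 1: Briarlake=22 Cedarfen=16 Dunmere=15 Elkhorn=22 → close Briarlake (overflow 14)
  22÷3 = 7 each, +1 to first 1
Round 2: Cedarfen=24 Dunmere=22 Elkhorn=29 → close Cedarfen (overflow 16)
  24÷2 = 12 each, +1 to first 0
Round 3: Dunmere=34 Elkhorn=41 → close Elkhorn (overflow 28)
  41÷1 = 41 each, +1 to first 0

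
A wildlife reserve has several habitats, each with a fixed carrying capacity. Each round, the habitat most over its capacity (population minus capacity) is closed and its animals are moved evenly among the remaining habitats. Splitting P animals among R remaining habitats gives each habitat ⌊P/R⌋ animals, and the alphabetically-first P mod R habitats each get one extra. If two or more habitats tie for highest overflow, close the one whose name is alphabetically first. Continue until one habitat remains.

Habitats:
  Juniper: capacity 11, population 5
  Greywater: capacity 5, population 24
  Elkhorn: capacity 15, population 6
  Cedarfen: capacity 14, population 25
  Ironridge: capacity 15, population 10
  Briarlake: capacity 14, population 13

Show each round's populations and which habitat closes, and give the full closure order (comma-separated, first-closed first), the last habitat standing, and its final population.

Closure order: Greywater, Cedarfen, Briarlake, Ironridge, Elkhorn
Last habitat: Juniper with 83 animals

Round 1: Briarlake=13 Cedarfen=25 Elkhorn=6 Greywater=24 Ironridge=10 Juniper=5 → close Greywater (overflow 19)
  24÷5 = 4 each, +1 to first 4
Round 2: Briarlake=18 Cedarfen=30 Elkhorn=11 Ironridge=15 Juniper=9 → close Cedarfen (overflow 16)
  30÷4 = 7 each, +1 to first 2
Round 3: Briarlake=26 Elkhorn=19 Ironridge=22 Juniper=16 → close Briarlake (overflow 12)
  26÷3 = 8 each, +1 to first 2
Round 4: Elkhorn=28 Ironridge=31 Juniper=24 → close Ironridge (overflow 16)
  31÷2 = 15 each, +1 to first 1
Round 5: Elkhorn=44 Juniper=39 → close Elkhorn (overflow 29)
  44÷1 = 44 each, +1 to first 0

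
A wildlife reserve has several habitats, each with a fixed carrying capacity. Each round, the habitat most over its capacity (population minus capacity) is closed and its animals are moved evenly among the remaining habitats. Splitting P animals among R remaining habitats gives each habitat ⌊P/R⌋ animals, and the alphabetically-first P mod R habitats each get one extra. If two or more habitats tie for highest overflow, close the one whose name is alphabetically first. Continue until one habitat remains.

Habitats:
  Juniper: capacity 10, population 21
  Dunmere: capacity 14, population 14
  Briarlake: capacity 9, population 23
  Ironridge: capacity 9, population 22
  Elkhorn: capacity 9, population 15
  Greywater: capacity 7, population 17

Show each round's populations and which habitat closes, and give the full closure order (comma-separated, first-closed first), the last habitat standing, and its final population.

Closure order: Briarlake, Ironridge, Greywater, Juniper, Elkhorn
Last habitat: Dunmere with 112 animals

Round 1: Briarlake=23 Dunmere=14 Elkhorn=15 Greywater=17 Ironridge=22 Juniper=21 → close Briarlake (overflow 14)
  23÷5 = 4 each, +1 to first 3
Round 2: Dunmere=19 Elkhorn=20 Greywater=22 Ironridge=26 Juniper=25 → close Ironridge (overflow 17)
  26÷4 = 6 each, +1 to first 2
Round 3: Dunmere=26 Elkhorn=27 Greywater=28 Juniper=31 → close Greywater (overflow 21)
  28÷3 = 9 each, +1 to first 1
Round 4: Dunmere=36 Elkhorn=36 Juniper=40 → close Juniper (overflow 30)
  40÷2 = 20 each, +1 to first 0
Round 5: Dunmere=56 Elkhorn=56 → close Elkhorn (overflow 47)
  56÷1 = 56 each, +1 to first 0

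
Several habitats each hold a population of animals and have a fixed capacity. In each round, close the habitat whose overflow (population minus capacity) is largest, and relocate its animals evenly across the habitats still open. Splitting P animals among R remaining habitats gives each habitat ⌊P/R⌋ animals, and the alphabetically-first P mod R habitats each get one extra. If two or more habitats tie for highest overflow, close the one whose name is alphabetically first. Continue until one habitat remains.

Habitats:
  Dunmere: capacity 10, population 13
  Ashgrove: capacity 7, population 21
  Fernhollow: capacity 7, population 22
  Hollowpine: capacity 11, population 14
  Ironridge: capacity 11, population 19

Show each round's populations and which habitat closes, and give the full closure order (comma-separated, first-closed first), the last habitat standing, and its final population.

Round 1: Ashgrove=21 Dunmere=13 Fernhollow=22 Hollowpine=14 Ironridge=19 → close Fernhollow (overflow 15)
  22÷4 = 5 each, +1 to first 2
Round 2: Ashgrove=27 Dunmere=19 Hollowpine=19 Ironridge=24 → close Ashgrove (overflow 20)
  27÷3 = 9 each, +1 to first 0
Round 3: Dunmere=28 Hollowpine=28 Ironridge=33 → close Ironridge (overflow 22)
  33÷2 = 16 each, +1 to first 1
Round 4: Dunmere=45 Hollowpine=44 → close Dunmere (overflow 35)
  45÷1 = 45 each, +1 to first 0

Closure order: Fernhollow, Ashgrove, Ironridge, Dunmere
Last habitat: Hollowpine with 89 animals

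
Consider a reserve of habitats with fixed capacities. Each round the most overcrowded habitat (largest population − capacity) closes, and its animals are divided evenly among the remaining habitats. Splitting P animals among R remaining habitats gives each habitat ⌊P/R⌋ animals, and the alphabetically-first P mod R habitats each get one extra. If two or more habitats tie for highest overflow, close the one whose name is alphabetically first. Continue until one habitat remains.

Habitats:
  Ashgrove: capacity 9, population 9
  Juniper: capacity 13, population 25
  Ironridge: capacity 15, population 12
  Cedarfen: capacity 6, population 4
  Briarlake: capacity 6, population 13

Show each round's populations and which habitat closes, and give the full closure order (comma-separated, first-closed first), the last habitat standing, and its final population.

Round 1: Ashgrove=9 Briarlake=13 Cedarfen=4 Ironridge=12 Juniper=25 → close Juniper (overflow 12)
  25÷4 = 6 each, +1 to first 1
Round 2: Ashgrove=16 Briarlake=19 Cedarfen=10 Ironridge=18 → close Briarlake (overflow 13)
  19÷3 = 6 each, +1 to first 1
Round 3: Ashgrove=23 Cedarfen=16 Ironridge=24 → close Ashgrove (overflow 14)
  23÷2 = 11 each, +1 to first 1
Round 4: Cedarfen=28 Ironridge=35 → close Cedarfen (overflow 22)
  28÷1 = 28 each, +1 to first 0

Closure order: Juniper, Briarlake, Ashgrove, Cedarfen
Last habitat: Ironridge with 63 animals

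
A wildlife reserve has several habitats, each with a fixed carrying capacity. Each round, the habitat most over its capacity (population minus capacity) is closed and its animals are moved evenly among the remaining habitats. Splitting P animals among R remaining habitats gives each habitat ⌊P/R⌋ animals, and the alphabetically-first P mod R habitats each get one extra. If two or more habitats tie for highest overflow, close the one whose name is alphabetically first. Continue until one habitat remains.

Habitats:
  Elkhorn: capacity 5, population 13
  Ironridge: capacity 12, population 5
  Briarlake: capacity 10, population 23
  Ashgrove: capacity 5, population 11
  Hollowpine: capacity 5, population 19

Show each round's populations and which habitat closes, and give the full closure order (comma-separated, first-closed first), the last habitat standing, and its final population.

Round 1: Ashgrove=11 Briarlake=23 Elkhorn=13 Hollowpine=19 Ironridge=5 → close Hollowpine (overflow 14)
  19÷4 = 4 each, +1 to first 3
Round 2: Ashgrove=16 Briarlake=28 Elkhorn=18 Ironridge=9 → close Briarlake (overflow 18)
  28÷3 = 9 each, +1 to first 1
Round 3: Ashgrove=26 Elkhorn=27 Ironridge=18 → close Elkhorn (overflow 22)
  27÷2 = 13 each, +1 to first 1
Round 4: Ashgrove=40 Ironridge=31 → close Ashgrove (overflow 35)
  40÷1 = 40 each, +1 to first 0

Closure order: Hollowpine, Briarlake, Elkhorn, Ashgrove
Last habitat: Ironridge with 71 animals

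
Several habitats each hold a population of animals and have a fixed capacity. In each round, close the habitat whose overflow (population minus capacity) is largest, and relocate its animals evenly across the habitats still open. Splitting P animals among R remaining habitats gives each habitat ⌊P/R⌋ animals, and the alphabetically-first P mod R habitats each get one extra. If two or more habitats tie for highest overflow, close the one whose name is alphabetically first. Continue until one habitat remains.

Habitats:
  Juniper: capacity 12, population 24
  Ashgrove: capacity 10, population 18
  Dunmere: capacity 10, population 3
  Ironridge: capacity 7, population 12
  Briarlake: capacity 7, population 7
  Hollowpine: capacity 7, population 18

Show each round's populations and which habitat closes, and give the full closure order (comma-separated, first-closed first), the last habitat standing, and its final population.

Round 1: Ashgrove=18 Briarlake=7 Dunmere=3 Hollowpine=18 Ironridge=12 Juniper=24 → close Juniper (overflow 12)
  24÷5 = 4 each, +1 to first 4
Round 2: Ashgrove=23 Briarlake=12 Dunmere=8 Hollowpine=23 Ironridge=16 → close Hollowpine (overflow 16)
  23÷4 = 5 each, +1 to first 3
Round 3: Ashgrove=29 Briarlake=18 Dunmere=14 Ironridge=21 → close Ashgrove (overflow 19)
  29÷3 = 9 each, +1 to first 2
Round 4: Briarlake=28 Dunmere=24 Ironridge=30 → close Ironridge (overflow 23)
  30÷2 = 15 each, +1 to first 0
Round 5: Briarlake=43 Dunmere=39 → close Briarlake (overflow 36)
  43÷1 = 43 each, +1 to first 0

Closure order: Juniper, Hollowpine, Ashgrove, Ironridge, Briarlake
Last habitat: Dunmere with 82 animals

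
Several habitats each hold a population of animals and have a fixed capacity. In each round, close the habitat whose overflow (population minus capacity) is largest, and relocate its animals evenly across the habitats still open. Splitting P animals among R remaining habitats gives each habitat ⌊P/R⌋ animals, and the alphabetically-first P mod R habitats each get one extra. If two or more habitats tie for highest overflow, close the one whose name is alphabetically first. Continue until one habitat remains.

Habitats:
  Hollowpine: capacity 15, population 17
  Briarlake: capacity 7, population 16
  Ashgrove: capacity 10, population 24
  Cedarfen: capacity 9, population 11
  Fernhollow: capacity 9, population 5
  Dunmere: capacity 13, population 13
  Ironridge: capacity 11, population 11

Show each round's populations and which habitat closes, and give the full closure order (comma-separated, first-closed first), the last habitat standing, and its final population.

Closure order: Ashgrove, Briarlake, Cedarfen, Hollowpine, Dunmere, Ironridge
Last habitat: Fernhollow with 97 animals

Round 1: Ashgrove=24 Briarlake=16 Cedarfen=11 Dunmere=13 Fernhollow=5 Hollowpine=17 Ironridge=11 → close Ashgrove (overflow 14)
  24÷6 = 4 each, +1 to first 0
Round 2: Briarlake=20 Cedarfen=15 Dunmere=17 Fernhollow=9 Hollowpine=21 Ironridge=15 → close Briarlake (overflow 13)
  20÷5 = 4 each, +1 to first 0
Round 3: Cedarfen=19 Dunmere=21 Fernhollow=13 Hollowpine=25 Ironridge=19 → close Cedarfen (overflow 10)
  19÷4 = 4 each, +1 to first 3
Round 4: Dunmere=26 Fernhollow=18 Hollowpine=30 Ironridge=23 → close Hollowpine (overflow 15)
  30÷3 = 10 each, +1 to first 0
Round 5: Dunmere=36 Fernhollow=28 Ironridge=33 → close Dunmere (overflow 23)
  36÷2 = 18 each, +1 to first 0
Round 6: Fernhollow=46 Ironridge=51 → close Ironridge (overflow 40)
  51÷1 = 51 each, +1 to first 0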